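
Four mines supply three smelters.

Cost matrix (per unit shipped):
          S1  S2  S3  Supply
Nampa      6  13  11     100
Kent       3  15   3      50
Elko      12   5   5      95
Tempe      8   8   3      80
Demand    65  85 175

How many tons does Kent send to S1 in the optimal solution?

Solving gives:
  Nampa→S1: 65 × 6 = 390
  Nampa→S3: 35 × 11 = 385
  Kent→S3: 50 × 3 = 150
  Elko→S2: 85 × 5 = 425
  Elko→S3: 10 × 5 = 50
  Tempe→S3: 80 × 3 = 240
Total cost = 1640.
The route Kent→S1 is not used.

0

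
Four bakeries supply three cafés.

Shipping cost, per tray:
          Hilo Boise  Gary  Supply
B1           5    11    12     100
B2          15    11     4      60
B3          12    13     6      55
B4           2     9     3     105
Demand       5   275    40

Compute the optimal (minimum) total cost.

3105

An optimal shipping plan:
  B1->Boise: 100 × 11 = 1100
  B2->Boise: 60 × 11 = 660
  B3->Boise: 15 × 13 = 195
  B3->Gary: 40 × 6 = 240
  B4->Hilo: 5 × 2 = 10
  B4->Boise: 100 × 9 = 900
Total = 1100 + 660 + 195 + 240 + 10 + 900 = 3105.
(Supply check: B1 ships 100; B2 ships 60; B3 ships 55; B4 ships 105.)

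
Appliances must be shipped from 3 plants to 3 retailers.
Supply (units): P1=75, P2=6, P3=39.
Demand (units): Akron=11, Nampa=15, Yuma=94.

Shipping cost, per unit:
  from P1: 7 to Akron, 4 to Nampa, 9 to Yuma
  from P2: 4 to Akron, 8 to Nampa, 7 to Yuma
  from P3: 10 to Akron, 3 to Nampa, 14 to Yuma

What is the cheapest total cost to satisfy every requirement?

1054

Optimal allocation:
  P1–Yuma: 75 × 9 = 675
  P2–Yuma: 6 × 7 = 42
  P3–Akron: 11 × 10 = 110
  P3–Nampa: 15 × 3 = 45
  P3–Yuma: 13 × 14 = 182
Total = 675 + 42 + 110 + 45 + 182 = 1054.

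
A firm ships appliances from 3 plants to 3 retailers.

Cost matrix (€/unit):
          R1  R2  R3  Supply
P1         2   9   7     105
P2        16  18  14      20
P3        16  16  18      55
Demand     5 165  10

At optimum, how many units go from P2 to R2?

10

The minimum-cost plan:
  P1–R1: 5 × €2 = €10
  P1–R2: 100 × €9 = €900
  P2–R2: 10 × €18 = €180
  P2–R3: 10 × €14 = €140
  P3–R2: 55 × €16 = €880
Total cost = €2110.
So P2→R2 carries 10 units.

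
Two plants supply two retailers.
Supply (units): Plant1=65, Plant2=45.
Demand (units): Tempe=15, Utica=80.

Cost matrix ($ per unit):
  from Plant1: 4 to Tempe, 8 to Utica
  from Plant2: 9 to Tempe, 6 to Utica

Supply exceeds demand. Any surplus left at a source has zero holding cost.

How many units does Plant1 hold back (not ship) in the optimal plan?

15

Minimum-cost shipments:
  Plant1 to Tempe: 15 units
  Plant1 to Utica: 35 units
  Plant2 to Utica: 45 units
Total cost = $610.
Plant1 ships 50 of its 65, leaving 15.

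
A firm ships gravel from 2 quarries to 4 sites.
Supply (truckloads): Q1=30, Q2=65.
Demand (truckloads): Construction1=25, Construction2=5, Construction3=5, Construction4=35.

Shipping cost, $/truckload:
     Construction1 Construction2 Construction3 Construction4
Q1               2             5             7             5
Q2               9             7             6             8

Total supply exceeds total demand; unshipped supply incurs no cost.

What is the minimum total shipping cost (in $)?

380

One minimum-cost allocation:
  Q1->Construction1: 25 × $2 = $50
  Q1->Construction4: 5 × $5 = $25
  Q2->Construction2: 5 × $7 = $35
  Q2->Construction3: 5 × $6 = $30
  Q2->Construction4: 30 × $8 = $240
Total = 50 + 25 + 35 + 30 + 240 = $380.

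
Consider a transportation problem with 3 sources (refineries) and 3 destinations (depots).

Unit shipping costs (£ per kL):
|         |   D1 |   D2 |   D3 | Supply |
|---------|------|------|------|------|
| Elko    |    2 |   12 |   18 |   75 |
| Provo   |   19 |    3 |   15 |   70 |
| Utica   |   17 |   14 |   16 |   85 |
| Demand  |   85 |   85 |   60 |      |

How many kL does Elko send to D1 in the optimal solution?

Solving gives:
  Elko->D1: 75 × £2 = £150
  Provo->D2: 70 × £3 = £210
  Utica->D1: 10 × £17 = £170
  Utica->D2: 15 × £14 = £210
  Utica->D3: 60 × £16 = £960
Total cost = £1700.
So Elko→D1 carries 75 kL.

75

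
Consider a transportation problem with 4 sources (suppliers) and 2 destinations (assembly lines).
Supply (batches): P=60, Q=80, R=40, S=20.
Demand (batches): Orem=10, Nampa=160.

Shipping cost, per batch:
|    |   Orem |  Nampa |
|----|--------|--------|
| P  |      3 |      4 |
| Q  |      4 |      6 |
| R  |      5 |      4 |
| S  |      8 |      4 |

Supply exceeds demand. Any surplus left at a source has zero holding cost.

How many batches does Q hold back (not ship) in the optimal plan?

30

Minimum-cost shipments:
  P to Nampa: 60 × 4 = 240
  Q to Orem: 10 × 4 = 40
  Q to Nampa: 40 × 6 = 240
  R to Nampa: 40 × 4 = 160
  S to Nampa: 20 × 4 = 80
Total cost = 760.
Q ships 50 of its 80, leaving 30.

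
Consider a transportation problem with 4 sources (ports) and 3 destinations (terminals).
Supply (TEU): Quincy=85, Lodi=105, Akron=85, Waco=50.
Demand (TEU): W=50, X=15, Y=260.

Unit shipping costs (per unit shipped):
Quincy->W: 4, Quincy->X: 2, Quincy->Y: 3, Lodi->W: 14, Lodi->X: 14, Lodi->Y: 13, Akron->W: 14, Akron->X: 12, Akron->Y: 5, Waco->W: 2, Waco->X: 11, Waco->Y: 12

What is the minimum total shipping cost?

2130

An optimal shipping plan:
  Quincy→X: 15 × 2 = 30
  Quincy→Y: 70 × 3 = 210
  Lodi→Y: 105 × 13 = 1365
  Akron→Y: 85 × 5 = 425
  Waco→W: 50 × 2 = 100
Total = 30 + 210 + 1365 + 425 + 100 = 2130.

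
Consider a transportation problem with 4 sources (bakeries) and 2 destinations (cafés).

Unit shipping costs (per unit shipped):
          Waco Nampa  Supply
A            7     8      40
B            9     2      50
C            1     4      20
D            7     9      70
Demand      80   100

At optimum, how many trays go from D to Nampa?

Solving gives:
  A→Nampa: 40 × 8 = 320
  B→Nampa: 50 × 2 = 100
  C→Waco: 20 × 1 = 20
  D→Waco: 60 × 7 = 420
  D→Nampa: 10 × 9 = 90
Total cost = 950.
So D→Nampa carries 10 trays.

10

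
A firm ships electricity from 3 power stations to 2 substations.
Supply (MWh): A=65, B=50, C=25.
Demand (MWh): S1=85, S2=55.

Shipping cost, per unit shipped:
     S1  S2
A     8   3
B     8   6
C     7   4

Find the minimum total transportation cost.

Optimal allocation:
  A→S1: 10 MWh
  A→S2: 55 MWh
  B→S1: 50 MWh
  C→S1: 25 MWh
Total cost = 820.
(Supply check: A ships 65; B ships 50; C ships 25.)

820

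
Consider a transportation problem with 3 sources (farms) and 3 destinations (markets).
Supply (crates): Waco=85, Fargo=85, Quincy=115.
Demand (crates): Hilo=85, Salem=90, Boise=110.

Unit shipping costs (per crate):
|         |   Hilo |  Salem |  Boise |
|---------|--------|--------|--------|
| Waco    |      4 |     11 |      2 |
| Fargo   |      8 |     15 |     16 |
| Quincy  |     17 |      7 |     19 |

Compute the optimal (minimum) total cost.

Optimal allocation:
  Waco to Boise: 85 × 2 = 170
  Fargo to Hilo: 85 × 8 = 680
  Quincy to Salem: 90 × 7 = 630
  Quincy to Boise: 25 × 19 = 475
Total = 170 + 680 + 630 + 475 = 1955.
(Supply check: Waco ships 85; Fargo ships 85; Quincy ships 115.)

1955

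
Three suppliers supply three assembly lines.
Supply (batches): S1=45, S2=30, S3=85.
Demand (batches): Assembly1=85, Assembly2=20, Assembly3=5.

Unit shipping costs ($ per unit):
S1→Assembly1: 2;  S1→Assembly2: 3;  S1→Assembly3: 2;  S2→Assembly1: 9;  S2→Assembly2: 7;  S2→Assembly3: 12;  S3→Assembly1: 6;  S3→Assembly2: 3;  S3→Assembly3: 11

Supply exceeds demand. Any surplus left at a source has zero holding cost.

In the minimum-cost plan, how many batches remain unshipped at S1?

0

Minimum-cost shipments:
  S1->Assembly1: 40 × $2 = $80
  S1->Assembly3: 5 × $2 = $10
  S3->Assembly1: 45 × $6 = $270
  S3->Assembly2: 20 × $3 = $60
Total cost = $420.
S1 ships 45 of its 45, leaving 0.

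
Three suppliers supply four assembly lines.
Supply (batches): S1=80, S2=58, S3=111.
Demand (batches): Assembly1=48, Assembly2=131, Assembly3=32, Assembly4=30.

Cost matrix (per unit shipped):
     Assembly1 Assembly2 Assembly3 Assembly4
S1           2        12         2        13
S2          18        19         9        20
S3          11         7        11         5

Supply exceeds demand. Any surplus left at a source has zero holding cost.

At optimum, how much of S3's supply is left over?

0

Minimum-cost shipments:
  S1–Assembly1: 48 × 2 = 96
  S1–Assembly3: 32 × 2 = 64
  S2–Assembly2: 50 × 19 = 950
  S3–Assembly2: 81 × 7 = 567
  S3–Assembly4: 30 × 5 = 150
Total cost = 1827.
S3 ships 111 of its 111, leaving 0.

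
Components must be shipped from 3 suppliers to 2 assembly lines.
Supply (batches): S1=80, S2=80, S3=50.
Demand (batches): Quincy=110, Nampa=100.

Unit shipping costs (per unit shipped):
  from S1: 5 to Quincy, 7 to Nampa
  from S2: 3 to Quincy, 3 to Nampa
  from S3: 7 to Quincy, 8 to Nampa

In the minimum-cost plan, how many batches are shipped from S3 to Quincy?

Solving gives:
  S1→Quincy: 80 × 5 = 400
  S2→Nampa: 80 × 3 = 240
  S3→Quincy: 30 × 7 = 210
  S3→Nampa: 20 × 8 = 160
Total cost = 1010.
So S3→Quincy carries 30 batches.

30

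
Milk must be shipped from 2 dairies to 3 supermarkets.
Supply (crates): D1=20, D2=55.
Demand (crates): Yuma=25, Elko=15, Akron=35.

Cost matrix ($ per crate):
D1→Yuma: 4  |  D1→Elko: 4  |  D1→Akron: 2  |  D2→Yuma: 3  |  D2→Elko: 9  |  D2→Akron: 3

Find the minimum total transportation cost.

Optimal allocation:
  D1->Elko: 15 × $4 = $60
  D1->Akron: 5 × $2 = $10
  D2->Yuma: 25 × $3 = $75
  D2->Akron: 30 × $3 = $90
Total = 60 + 10 + 75 + 90 = $235.

235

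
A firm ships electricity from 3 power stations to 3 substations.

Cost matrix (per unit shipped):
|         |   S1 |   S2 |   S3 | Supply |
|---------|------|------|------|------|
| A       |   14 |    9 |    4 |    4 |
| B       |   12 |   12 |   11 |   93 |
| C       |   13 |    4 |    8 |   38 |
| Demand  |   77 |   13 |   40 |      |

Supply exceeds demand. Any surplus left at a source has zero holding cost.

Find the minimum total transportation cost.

Optimal allocation:
  A→S3: 4 MWh
  B→S1: 77 MWh
  B→S3: 11 MWh
  C→S2: 13 MWh
  C→S3: 25 MWh
Total cost = 1313.
(Supply check: A ships 4; B ships 88; C ships 38.)

1313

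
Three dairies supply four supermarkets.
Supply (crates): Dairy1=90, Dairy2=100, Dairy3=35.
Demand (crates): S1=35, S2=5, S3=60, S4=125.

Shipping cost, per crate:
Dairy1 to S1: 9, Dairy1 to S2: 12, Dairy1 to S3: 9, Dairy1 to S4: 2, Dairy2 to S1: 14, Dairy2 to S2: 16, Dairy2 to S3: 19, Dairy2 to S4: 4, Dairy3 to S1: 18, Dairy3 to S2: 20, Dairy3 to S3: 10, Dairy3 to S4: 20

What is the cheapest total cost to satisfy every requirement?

1400

An optimal shipping plan:
  Dairy1->S1: 35 crates
  Dairy1->S2: 5 crates
  Dairy1->S3: 25 crates
  Dairy1->S4: 25 crates
  Dairy2->S4: 100 crates
  Dairy3->S3: 35 crates
Total cost = 1400.
(Supply check: Dairy1 ships 90; Dairy2 ships 100; Dairy3 ships 35.)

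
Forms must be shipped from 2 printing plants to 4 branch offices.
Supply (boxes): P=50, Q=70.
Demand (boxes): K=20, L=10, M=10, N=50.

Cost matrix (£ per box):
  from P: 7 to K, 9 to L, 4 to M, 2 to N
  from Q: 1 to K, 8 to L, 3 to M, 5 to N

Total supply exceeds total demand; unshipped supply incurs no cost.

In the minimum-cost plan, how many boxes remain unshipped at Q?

An optimal plan:
  P→N: 50 × £2 = £100
  Q→K: 20 × £1 = £20
  Q→L: 10 × £8 = £80
  Q→M: 10 × £3 = £30
Total cost = £230.
Q ships 40 of its 70, leaving 30.

30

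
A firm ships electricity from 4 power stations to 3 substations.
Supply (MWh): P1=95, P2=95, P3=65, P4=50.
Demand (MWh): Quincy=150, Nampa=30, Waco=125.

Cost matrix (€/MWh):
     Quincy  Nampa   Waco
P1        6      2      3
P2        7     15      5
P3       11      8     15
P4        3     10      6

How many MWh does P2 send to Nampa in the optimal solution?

Optimal shipments:
  P1 to Nampa: 30 × €2 = €60
  P1 to Waco: 65 × €3 = €195
  P2 to Quincy: 35 × €7 = €245
  P2 to Waco: 60 × €5 = €300
  P3 to Quincy: 65 × €11 = €715
  P4 to Quincy: 50 × €3 = €150
Total cost = €1665.
The route P2→Nampa is not used.

0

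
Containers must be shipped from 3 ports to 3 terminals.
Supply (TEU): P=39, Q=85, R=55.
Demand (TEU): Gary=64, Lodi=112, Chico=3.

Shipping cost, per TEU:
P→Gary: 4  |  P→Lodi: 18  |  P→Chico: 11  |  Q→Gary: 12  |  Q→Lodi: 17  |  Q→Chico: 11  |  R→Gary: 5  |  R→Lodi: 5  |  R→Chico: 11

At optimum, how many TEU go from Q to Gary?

Solving gives:
  P to Gary: 39 × 4 = 156
  Q to Gary: 25 × 12 = 300
  Q to Lodi: 57 × 17 = 969
  Q to Chico: 3 × 11 = 33
  R to Lodi: 55 × 5 = 275
Total cost = 1733.
So Q→Gary carries 25 TEU.

25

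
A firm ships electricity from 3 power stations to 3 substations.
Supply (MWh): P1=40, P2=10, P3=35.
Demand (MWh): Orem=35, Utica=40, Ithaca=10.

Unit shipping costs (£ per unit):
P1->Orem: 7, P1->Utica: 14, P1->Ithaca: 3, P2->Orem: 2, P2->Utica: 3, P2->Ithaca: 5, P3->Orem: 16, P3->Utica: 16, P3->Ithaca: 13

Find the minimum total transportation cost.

825

A cheapest plan:
  P1->Orem: 30 MWh
  P1->Ithaca: 10 MWh
  P2->Orem: 5 MWh
  P2->Utica: 5 MWh
  P3->Utica: 35 MWh
Total cost = £825.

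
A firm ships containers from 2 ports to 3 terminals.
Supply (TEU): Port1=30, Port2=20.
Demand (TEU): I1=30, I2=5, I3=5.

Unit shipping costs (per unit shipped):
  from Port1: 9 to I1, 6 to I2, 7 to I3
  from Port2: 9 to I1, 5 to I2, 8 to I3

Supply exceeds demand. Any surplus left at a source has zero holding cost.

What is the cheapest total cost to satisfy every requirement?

An optimal shipping plan:
  Port1 to I1: 15 TEU
  Port1 to I3: 5 TEU
  Port2 to I1: 15 TEU
  Port2 to I2: 5 TEU
Total cost = 330.

330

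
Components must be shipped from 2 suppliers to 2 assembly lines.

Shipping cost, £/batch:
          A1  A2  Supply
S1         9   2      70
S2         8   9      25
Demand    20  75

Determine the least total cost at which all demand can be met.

One minimum-cost allocation:
  S1 to A2: 70 × £2 = £140
  S2 to A1: 20 × £8 = £160
  S2 to A2: 5 × £9 = £45
Total = 140 + 160 + 45 = £345.
(Supply check: S1 ships 70; S2 ships 25.)

345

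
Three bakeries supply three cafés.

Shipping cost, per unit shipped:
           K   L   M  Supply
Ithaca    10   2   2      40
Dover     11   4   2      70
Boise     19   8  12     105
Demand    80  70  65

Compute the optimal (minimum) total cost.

Optimal allocation:
  Ithaca–K: 40 × 10 = 400
  Dover–K: 5 × 11 = 55
  Dover–M: 65 × 2 = 130
  Boise–K: 35 × 19 = 665
  Boise–L: 70 × 8 = 560
Total = 400 + 55 + 130 + 665 + 560 = 1810.
(Supply check: Ithaca ships 40; Dover ships 70; Boise ships 105.)

1810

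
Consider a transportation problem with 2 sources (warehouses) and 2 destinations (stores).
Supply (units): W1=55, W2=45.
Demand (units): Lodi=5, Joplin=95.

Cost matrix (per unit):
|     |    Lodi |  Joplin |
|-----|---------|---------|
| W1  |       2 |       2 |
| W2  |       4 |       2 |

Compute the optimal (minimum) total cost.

200

A cheapest plan:
  W1->Lodi: 5 × 2 = 10
  W1->Joplin: 50 × 2 = 100
  W2->Joplin: 45 × 2 = 90
Total = 10 + 100 + 90 = 200.
(Supply check: W1 ships 55; W2 ships 45.)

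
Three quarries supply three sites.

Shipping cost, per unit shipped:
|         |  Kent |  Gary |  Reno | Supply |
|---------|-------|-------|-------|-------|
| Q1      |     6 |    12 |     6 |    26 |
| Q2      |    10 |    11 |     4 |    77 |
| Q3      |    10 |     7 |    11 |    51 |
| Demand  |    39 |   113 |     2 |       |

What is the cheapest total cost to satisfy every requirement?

1333

One minimum-cost allocation:
  Q1 to Kent: 26 × 6 = 156
  Q2 to Kent: 13 × 10 = 130
  Q2 to Gary: 62 × 11 = 682
  Q2 to Reno: 2 × 4 = 8
  Q3 to Gary: 51 × 7 = 357
Total = 156 + 130 + 682 + 8 + 357 = 1333.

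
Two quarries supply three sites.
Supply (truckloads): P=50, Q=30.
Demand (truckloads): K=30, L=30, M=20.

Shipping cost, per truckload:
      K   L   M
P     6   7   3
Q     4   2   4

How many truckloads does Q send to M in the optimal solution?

Optimal shipments:
  P->K: 30 × 6 = 180
  P->M: 20 × 3 = 60
  Q->L: 30 × 2 = 60
Total cost = 300.
The route Q→M is not used.

0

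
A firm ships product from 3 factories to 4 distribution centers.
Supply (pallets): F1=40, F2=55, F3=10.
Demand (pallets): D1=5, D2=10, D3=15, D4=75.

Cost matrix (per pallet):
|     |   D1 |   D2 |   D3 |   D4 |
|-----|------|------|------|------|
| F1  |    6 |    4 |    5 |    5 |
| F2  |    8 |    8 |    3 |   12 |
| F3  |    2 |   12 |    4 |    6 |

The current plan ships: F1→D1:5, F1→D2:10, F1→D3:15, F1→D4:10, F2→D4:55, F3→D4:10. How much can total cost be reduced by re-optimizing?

190

Current plan cost = 5·6 + 10·4 + 15·5 + 10·5 + 55·12 + 10·6 = 915.
Optimal plan:
  F1–D4: 40 × 5 = 200
  F2–D2: 10 × 8 = 80
  F2–D3: 15 × 3 = 45
  F2–D4: 30 × 12 = 360
  F3–D1: 5 × 2 = 10
  F3–D4: 5 × 6 = 30
Optimal cost = 725.
Saving = 915 − 725 = 190.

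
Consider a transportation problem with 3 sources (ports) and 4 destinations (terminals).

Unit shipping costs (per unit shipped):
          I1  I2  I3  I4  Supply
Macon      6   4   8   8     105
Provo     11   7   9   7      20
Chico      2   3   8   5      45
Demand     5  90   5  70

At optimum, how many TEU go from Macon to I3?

Optimal shipments:
  Macon to I2: 90 × 4 = 360
  Macon to I3: 5 × 8 = 40
  Macon to I4: 10 × 8 = 80
  Provo to I4: 20 × 7 = 140
  Chico to I1: 5 × 2 = 10
  Chico to I4: 40 × 5 = 200
Total cost = 830.
So Macon→I3 carries 5 TEU.

5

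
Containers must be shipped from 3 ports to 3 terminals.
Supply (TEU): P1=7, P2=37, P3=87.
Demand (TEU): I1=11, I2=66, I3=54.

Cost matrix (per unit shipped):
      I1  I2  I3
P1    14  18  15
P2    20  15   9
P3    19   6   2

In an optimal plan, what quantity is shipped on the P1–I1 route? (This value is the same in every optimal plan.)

Optimal shipments:
  P1 to I1: 7 TEU
  P2 to I1: 4 TEU
  P2 to I3: 33 TEU
  P3 to I2: 66 TEU
  P3 to I3: 21 TEU
Total cost = 913.
So P1→I1 carries 7 TEU.

7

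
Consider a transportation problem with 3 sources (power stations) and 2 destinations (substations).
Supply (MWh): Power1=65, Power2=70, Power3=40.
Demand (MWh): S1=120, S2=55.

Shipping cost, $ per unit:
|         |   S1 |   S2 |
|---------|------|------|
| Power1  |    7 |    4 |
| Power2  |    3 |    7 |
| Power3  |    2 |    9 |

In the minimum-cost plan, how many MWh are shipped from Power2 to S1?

70

Solving gives:
  Power1–S1: 10 × $7 = $70
  Power1–S2: 55 × $4 = $220
  Power2–S1: 70 × $3 = $210
  Power3–S1: 40 × $2 = $80
Total cost = $580.
So Power2→S1 carries 70 MWh.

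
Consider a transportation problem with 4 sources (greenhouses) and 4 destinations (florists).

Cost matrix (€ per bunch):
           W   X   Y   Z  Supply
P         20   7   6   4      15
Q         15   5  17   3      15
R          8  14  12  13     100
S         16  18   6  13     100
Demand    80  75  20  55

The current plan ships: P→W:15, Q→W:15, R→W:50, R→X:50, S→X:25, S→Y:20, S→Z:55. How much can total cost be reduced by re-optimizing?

Current plan cost = 15·20 + 15·15 + 50·8 + 50·14 + 25·18 + 20·6 + 55·13 = €2910.
Optimal plan:
  P→X: 15 bunches
  Q→X: 15 bunches
  R→W: 80 bunches
  R→X: 20 bunches
  S→X: 25 bunches
  S→Y: 20 bunches
  S→Z: 55 bunches
Optimal cost = €2385.
Saving = 2910 − 2385 = €525.

525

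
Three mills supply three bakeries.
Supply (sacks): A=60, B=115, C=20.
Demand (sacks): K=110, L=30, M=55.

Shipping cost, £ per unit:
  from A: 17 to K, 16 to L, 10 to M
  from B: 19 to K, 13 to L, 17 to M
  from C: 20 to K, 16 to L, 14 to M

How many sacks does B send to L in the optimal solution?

30

Optimal shipments:
  A→K: 5 × £17 = £85
  A→M: 55 × £10 = £550
  B→K: 85 × £19 = £1615
  B→L: 30 × £13 = £390
  C→K: 20 × £20 = £400
Total cost = £3040.
So B→L carries 30 sacks.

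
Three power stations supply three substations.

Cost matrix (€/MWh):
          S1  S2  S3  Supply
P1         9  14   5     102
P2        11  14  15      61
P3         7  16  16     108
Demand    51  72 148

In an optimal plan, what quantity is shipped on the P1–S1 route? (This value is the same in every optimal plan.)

Optimal shipments:
  P1→S3: 102 × €5 = €510
  P2→S2: 61 × €14 = €854
  P3→S1: 51 × €7 = €357
  P3→S2: 11 × €16 = €176
  P3→S3: 46 × €16 = €736
Total cost = €2633.
The route P1→S1 is not used.

0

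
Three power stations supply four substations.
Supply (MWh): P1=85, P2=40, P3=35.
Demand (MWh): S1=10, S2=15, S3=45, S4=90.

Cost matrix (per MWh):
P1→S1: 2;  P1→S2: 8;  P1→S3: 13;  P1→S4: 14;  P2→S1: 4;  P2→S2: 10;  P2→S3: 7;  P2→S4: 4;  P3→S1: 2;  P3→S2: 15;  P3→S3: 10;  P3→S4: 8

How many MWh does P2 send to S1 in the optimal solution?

Optimal shipments:
  P1 to S1: 10 MWh
  P1 to S2: 15 MWh
  P1 to S3: 45 MWh
  P1 to S4: 15 MWh
  P2 to S4: 40 MWh
  P3 to S4: 35 MWh
Total cost = 1375.
The route P2→S1 is not used.

0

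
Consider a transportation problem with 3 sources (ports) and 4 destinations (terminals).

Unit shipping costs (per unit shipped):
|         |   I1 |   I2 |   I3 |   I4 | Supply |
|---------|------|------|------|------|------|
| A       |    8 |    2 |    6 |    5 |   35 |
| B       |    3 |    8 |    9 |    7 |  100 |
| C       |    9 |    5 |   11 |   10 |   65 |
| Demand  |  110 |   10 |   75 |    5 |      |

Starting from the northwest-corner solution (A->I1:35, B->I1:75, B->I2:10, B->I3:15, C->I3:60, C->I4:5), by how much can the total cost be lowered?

Current plan cost = 35·8 + 75·3 + 10·8 + 15·9 + 60·11 + 5·10 = 1430.
Optimal plan:
  A->I3: 30 × 6 = 180
  A->I4: 5 × 5 = 25
  B->I1: 100 × 3 = 300
  C->I1: 10 × 9 = 90
  C->I2: 10 × 5 = 50
  C->I3: 45 × 11 = 495
Optimal cost = 1140.
Saving = 1430 − 1140 = 290.

290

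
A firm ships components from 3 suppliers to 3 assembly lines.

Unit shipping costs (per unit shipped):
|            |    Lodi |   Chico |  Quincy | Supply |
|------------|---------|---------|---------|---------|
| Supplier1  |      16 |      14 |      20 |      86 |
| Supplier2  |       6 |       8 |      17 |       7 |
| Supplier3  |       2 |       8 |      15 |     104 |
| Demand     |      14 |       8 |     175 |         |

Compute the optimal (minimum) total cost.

3147

Optimal allocation:
  Supplier1–Quincy: 86 batches
  Supplier2–Chico: 7 batches
  Supplier3–Lodi: 14 batches
  Supplier3–Chico: 1 batches
  Supplier3–Quincy: 89 batches
Total cost = 3147.
(Supply check: Supplier1 ships 86; Supplier2 ships 7; Supplier3 ships 104.)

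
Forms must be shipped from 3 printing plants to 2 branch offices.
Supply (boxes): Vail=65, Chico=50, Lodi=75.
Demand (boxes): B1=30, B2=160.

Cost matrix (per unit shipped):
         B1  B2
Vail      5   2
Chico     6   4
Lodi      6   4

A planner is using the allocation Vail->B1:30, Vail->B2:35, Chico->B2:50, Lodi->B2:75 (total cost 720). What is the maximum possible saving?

Current plan cost = 30·5 + 35·2 + 50·4 + 75·4 = 720.
Optimal plan:
  Vail→B2: 65 × 2 = 130
  Chico→B1: 30 × 6 = 180
  Chico→B2: 20 × 4 = 80
  Lodi→B2: 75 × 4 = 300
Optimal cost = 690.
Saving = 720 − 690 = 30.

30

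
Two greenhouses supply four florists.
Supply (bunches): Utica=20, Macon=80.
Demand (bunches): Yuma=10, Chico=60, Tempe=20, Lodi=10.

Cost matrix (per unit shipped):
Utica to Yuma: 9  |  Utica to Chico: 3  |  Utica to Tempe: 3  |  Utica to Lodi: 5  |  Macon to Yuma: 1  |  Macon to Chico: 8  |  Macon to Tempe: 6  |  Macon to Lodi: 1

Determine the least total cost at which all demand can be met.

520

A cheapest plan:
  Utica to Chico: 20 × 3 = 60
  Macon to Yuma: 10 × 1 = 10
  Macon to Chico: 40 × 8 = 320
  Macon to Tempe: 20 × 6 = 120
  Macon to Lodi: 10 × 1 = 10
Total = 60 + 10 + 320 + 120 + 10 = 520.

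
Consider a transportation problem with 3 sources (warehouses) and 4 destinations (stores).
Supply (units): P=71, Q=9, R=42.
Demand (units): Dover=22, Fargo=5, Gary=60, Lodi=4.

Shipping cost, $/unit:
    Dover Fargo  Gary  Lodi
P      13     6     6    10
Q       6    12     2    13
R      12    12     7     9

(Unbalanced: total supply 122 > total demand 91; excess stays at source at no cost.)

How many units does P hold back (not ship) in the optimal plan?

6

Minimum-cost shipments:
  P->Fargo: 5 × $6 = $30
  P->Gary: 60 × $6 = $360
  Q->Dover: 9 × $6 = $54
  R->Dover: 13 × $12 = $156
  R->Lodi: 4 × $9 = $36
Total cost = $636.
P ships 65 of its 71, leaving 6.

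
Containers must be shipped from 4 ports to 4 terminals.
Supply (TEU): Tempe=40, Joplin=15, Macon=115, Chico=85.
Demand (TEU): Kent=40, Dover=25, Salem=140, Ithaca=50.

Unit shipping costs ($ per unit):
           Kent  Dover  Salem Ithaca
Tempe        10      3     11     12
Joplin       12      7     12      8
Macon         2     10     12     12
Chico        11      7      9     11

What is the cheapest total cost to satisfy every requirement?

2105

Optimal allocation:
  Tempe to Dover: 25 TEU
  Tempe to Salem: 15 TEU
  Joplin to Ithaca: 15 TEU
  Macon to Kent: 40 TEU
  Macon to Salem: 40 TEU
  Macon to Ithaca: 35 TEU
  Chico to Salem: 85 TEU
Total cost = $2105.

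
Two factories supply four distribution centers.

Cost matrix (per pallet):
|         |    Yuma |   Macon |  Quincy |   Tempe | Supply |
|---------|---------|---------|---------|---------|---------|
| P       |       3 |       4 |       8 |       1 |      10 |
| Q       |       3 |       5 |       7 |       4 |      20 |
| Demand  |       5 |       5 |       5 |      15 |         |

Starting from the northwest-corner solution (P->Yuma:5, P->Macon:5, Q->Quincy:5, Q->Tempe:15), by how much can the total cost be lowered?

25

Current plan cost = 5·3 + 5·4 + 5·7 + 15·4 = 130.
Optimal plan:
  P→Tempe: 10 × 1 = 10
  Q→Yuma: 5 × 3 = 15
  Q→Macon: 5 × 5 = 25
  Q→Quincy: 5 × 7 = 35
  Q→Tempe: 5 × 4 = 20
Optimal cost = 105.
Saving = 130 − 105 = 25.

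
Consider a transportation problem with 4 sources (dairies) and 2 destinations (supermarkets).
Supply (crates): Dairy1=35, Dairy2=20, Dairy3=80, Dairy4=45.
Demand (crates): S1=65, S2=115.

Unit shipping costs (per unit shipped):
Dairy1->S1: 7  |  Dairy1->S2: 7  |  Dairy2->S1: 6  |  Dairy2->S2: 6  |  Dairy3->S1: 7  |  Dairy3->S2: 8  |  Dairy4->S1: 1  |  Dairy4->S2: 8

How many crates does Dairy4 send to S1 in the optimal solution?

Solving gives:
  Dairy1 to S2: 35 × 7 = 245
  Dairy2 to S2: 20 × 6 = 120
  Dairy3 to S1: 20 × 7 = 140
  Dairy3 to S2: 60 × 8 = 480
  Dairy4 to S1: 45 × 1 = 45
Total cost = 1030.
So Dairy4→S1 carries 45 crates.

45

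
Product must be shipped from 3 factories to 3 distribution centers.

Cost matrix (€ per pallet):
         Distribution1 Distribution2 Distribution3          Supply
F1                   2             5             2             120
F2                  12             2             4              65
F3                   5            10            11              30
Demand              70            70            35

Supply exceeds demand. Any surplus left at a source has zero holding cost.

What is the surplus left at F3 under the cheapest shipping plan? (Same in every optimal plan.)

Minimum-cost shipments:
  F1->Distribution1: 70 × €2 = €140
  F1->Distribution2: 5 × €5 = €25
  F1->Distribution3: 35 × €2 = €70
  F2->Distribution2: 65 × €2 = €130
Total cost = €365.
F3 ships 0 of its 30, leaving 30.

30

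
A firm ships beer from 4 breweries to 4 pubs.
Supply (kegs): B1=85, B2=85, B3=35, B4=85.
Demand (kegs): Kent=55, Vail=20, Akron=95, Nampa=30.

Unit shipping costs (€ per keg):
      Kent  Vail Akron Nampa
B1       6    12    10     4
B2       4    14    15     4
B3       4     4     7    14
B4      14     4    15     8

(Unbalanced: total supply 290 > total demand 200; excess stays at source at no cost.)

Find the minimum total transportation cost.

1265

A cheapest plan:
  B1->Akron: 60 kegs
  B1->Nampa: 25 kegs
  B2->Kent: 55 kegs
  B2->Nampa: 5 kegs
  B3->Akron: 35 kegs
  B4->Vail: 20 kegs
Total cost = €1265.
(Supply check: B1 ships 85; B2 ships 60; B3 ships 35; B4 ships 20.)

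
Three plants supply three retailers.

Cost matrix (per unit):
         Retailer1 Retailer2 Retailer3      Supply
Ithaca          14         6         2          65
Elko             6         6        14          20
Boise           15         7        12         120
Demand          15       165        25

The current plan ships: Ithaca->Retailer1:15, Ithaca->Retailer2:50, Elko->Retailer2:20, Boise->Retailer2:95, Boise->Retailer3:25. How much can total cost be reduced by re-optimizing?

345

Current plan cost = 15·14 + 50·6 + 20·6 + 95·7 + 25·12 = 1595.
Optimal plan:
  Ithaca to Retailer2: 40 × 6 = 240
  Ithaca to Retailer3: 25 × 2 = 50
  Elko to Retailer1: 15 × 6 = 90
  Elko to Retailer2: 5 × 6 = 30
  Boise to Retailer2: 120 × 7 = 840
Optimal cost = 1250.
Saving = 1595 − 1250 = 345.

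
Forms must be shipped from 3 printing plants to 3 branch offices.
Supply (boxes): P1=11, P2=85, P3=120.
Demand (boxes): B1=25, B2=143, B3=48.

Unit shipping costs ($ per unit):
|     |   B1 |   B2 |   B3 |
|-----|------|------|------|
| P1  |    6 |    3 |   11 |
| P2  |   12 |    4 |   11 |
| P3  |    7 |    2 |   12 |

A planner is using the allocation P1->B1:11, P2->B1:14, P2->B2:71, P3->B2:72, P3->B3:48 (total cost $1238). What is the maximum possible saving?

Current plan cost = 11·6 + 14·12 + 71·4 + 72·2 + 48·12 = $1238.
Optimal plan:
  P1–B1: 11 × $6 = $66
  P2–B2: 37 × $4 = $148
  P2–B3: 48 × $11 = $528
  P3–B1: 14 × $7 = $98
  P3–B2: 106 × $2 = $212
Optimal cost = $1052.
Saving = 1238 − 1052 = $186.

186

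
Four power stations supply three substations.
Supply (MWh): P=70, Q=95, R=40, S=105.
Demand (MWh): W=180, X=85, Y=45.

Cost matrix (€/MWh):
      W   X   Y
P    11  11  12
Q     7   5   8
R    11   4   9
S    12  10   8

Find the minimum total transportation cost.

2585

One minimum-cost allocation:
  P–W: 70 × €11 = €770
  Q–W: 95 × €7 = €665
  R–X: 40 × €4 = €160
  S–W: 15 × €12 = €180
  S–X: 45 × €10 = €450
  S–Y: 45 × €8 = €360
Total = 770 + 665 + 160 + 180 + 450 + 360 = €2585.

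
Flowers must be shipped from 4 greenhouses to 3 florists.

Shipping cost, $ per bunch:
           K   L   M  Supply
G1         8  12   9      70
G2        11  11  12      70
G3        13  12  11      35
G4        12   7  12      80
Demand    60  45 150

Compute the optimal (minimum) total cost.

Optimal allocation:
  G1 to M: 70 × $9 = $630
  G2 to K: 60 × $11 = $660
  G2 to M: 10 × $12 = $120
  G3 to M: 35 × $11 = $385
  G4 to L: 45 × $7 = $315
  G4 to M: 35 × $12 = $420
Total = 630 + 660 + 120 + 385 + 315 + 420 = $2530.

2530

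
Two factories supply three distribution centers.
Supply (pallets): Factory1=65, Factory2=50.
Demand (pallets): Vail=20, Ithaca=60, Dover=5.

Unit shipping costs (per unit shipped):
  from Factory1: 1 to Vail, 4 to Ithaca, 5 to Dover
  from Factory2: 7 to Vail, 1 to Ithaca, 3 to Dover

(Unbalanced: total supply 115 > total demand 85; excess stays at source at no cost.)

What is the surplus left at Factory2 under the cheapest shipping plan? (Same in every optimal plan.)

Minimum-cost shipments:
  Factory1→Vail: 20 × 1 = 20
  Factory1→Ithaca: 10 × 4 = 40
  Factory1→Dover: 5 × 5 = 25
  Factory2→Ithaca: 50 × 1 = 50
Total cost = 135.
Factory2 ships 50 of its 50, leaving 0.

0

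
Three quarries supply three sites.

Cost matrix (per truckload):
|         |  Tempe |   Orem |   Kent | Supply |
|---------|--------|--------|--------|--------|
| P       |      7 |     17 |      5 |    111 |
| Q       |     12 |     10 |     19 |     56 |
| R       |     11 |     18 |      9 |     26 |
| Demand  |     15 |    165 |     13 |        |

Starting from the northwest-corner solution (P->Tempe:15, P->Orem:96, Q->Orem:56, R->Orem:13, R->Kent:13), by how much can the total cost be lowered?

Current plan cost = 15·7 + 96·17 + 56·10 + 13·18 + 13·9 = 2648.
Optimal plan:
  P–Tempe: 15 × 7 = 105
  P–Orem: 83 × 17 = 1411
  P–Kent: 13 × 5 = 65
  Q–Orem: 56 × 10 = 560
  R–Orem: 26 × 18 = 468
Optimal cost = 2609.
Saving = 2648 − 2609 = 39.

39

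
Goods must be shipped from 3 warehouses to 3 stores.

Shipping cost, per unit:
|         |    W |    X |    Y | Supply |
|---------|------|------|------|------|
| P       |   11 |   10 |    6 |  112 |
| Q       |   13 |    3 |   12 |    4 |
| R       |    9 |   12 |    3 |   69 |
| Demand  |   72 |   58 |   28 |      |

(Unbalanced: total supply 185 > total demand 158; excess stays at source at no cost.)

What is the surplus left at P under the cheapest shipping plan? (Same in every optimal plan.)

27

An optimal plan:
  P–W: 31 × 11 = 341
  P–X: 54 × 10 = 540
  Q–X: 4 × 3 = 12
  R–W: 41 × 9 = 369
  R–Y: 28 × 3 = 84
Total cost = 1346.
P ships 85 of its 112, leaving 27.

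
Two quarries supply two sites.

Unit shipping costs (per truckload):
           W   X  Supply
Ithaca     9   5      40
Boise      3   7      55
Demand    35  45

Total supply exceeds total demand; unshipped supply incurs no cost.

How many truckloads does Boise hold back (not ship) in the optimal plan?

Minimum-cost shipments:
  Ithaca->X: 40 × 5 = 200
  Boise->W: 35 × 3 = 105
  Boise->X: 5 × 7 = 35
Total cost = 340.
Boise ships 40 of its 55, leaving 15.

15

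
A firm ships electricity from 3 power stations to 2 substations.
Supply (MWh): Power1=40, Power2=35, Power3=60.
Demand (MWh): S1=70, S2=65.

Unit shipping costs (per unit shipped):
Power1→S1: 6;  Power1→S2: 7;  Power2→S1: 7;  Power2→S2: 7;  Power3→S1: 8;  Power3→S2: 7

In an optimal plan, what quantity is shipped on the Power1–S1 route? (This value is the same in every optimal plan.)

40

Solving gives:
  Power1->S1: 40 MWh
  Power2->S1: 30 MWh
  Power2->S2: 5 MWh
  Power3->S2: 60 MWh
Total cost = 905.
So Power1→S1 carries 40 MWh.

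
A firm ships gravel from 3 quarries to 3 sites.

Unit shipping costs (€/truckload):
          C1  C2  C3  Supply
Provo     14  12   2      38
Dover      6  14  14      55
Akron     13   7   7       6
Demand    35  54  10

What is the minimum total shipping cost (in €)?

888

A cheapest plan:
  Provo->C2: 28 × €12 = €336
  Provo->C3: 10 × €2 = €20
  Dover->C1: 35 × €6 = €210
  Dover->C2: 20 × €14 = €280
  Akron->C2: 6 × €7 = €42
Total = 336 + 20 + 210 + 280 + 42 = €888.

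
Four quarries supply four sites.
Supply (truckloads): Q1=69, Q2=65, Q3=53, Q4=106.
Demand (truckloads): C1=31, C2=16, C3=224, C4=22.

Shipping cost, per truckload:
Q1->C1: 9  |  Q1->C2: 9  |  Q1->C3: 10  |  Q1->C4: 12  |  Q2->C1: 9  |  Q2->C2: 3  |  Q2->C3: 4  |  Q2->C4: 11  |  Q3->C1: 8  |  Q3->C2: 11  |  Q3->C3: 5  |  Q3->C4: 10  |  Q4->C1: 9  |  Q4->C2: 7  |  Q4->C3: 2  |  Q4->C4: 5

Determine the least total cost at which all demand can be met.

Optimal allocation:
  Q1–C1: 31 × 9 = 279
  Q1–C2: 16 × 9 = 144
  Q1–C4: 22 × 12 = 264
  Q2–C3: 65 × 4 = 260
  Q3–C3: 53 × 5 = 265
  Q4–C3: 106 × 2 = 212
Total = 279 + 144 + 264 + 260 + 265 + 212 = 1424.
(Supply check: Q1 ships 69; Q2 ships 65; Q3 ships 53; Q4 ships 106.)

1424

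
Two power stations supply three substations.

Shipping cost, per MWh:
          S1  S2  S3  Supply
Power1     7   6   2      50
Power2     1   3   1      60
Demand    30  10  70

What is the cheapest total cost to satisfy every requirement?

180

Optimal allocation:
  Power1–S3: 50 × 2 = 100
  Power2–S1: 30 × 1 = 30
  Power2–S2: 10 × 3 = 30
  Power2–S3: 20 × 1 = 20
Total = 100 + 30 + 30 + 20 = 180.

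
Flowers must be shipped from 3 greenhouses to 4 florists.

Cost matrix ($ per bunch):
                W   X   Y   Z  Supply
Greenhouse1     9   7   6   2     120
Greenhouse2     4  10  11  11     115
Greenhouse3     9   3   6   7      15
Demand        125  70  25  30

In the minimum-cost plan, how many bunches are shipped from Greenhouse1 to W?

10

Solving gives:
  Greenhouse1 to W: 10 bunches
  Greenhouse1 to X: 55 bunches
  Greenhouse1 to Y: 25 bunches
  Greenhouse1 to Z: 30 bunches
  Greenhouse2 to W: 115 bunches
  Greenhouse3 to X: 15 bunches
Total cost = $1190.
So Greenhouse1→W carries 10 bunches.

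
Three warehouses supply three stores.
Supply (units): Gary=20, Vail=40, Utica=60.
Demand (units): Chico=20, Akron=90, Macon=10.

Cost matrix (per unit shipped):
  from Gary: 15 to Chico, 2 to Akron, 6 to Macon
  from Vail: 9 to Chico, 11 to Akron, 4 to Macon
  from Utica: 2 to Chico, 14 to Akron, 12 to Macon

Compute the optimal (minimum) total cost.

1010

An optimal shipping plan:
  Gary→Akron: 20 units
  Vail→Akron: 30 units
  Vail→Macon: 10 units
  Utica→Chico: 20 units
  Utica→Akron: 40 units
Total cost = 1010.
(Supply check: Gary ships 20; Vail ships 40; Utica ships 60.)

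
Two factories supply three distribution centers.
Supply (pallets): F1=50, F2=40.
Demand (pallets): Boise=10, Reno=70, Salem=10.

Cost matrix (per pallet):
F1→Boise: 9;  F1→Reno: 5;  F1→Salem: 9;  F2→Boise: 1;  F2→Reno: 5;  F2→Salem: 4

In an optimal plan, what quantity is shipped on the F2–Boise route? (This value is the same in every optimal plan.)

Optimal shipments:
  F1→Reno: 50 pallets
  F2→Boise: 10 pallets
  F2→Reno: 20 pallets
  F2→Salem: 10 pallets
Total cost = 400.
So F2→Boise carries 10 pallets.

10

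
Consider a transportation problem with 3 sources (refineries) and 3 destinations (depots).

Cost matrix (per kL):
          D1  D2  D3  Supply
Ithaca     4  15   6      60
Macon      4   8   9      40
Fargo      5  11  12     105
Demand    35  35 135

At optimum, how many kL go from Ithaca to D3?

60

Optimal shipments:
  Ithaca->D3: 60 × 6 = 360
  Macon->D3: 40 × 9 = 360
  Fargo->D1: 35 × 5 = 175
  Fargo->D2: 35 × 11 = 385
  Fargo->D3: 35 × 12 = 420
Total cost = 1700.
So Ithaca→D3 carries 60 kL.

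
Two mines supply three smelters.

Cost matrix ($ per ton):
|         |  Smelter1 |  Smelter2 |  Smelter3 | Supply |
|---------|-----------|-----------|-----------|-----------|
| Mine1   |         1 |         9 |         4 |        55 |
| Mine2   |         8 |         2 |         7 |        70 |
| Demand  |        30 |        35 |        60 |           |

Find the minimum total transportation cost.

An optimal shipping plan:
  Mine1→Smelter1: 30 × $1 = $30
  Mine1→Smelter3: 25 × $4 = $100
  Mine2→Smelter2: 35 × $2 = $70
  Mine2→Smelter3: 35 × $7 = $245
Total = 30 + 100 + 70 + 245 = $445.
(Supply check: Mine1 ships 55; Mine2 ships 70.)

445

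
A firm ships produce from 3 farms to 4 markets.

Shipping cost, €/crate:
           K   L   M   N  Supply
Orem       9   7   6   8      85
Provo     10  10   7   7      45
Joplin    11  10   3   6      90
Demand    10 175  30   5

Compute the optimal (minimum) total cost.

1715

Optimal allocation:
  Orem→L: 85 × €7 = €595
  Provo→K: 10 × €10 = €100
  Provo→L: 35 × €10 = €350
  Joplin→L: 55 × €10 = €550
  Joplin→M: 30 × €3 = €90
  Joplin→N: 5 × €6 = €30
Total = 595 + 100 + 350 + 550 + 90 + 30 = €1715.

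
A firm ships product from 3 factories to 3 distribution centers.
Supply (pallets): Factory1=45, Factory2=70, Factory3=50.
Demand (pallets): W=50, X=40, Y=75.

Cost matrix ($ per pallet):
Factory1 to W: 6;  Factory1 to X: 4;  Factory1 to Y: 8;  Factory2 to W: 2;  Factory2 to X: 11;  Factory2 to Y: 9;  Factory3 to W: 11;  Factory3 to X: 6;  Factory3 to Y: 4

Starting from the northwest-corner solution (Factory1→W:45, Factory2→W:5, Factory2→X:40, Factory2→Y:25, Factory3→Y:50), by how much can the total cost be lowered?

Current plan cost = 45·6 + 5·2 + 40·11 + 25·9 + 50·4 = $1145.
Optimal plan:
  Factory1 to X: 40 × $4 = $160
  Factory1 to Y: 5 × $8 = $40
  Factory2 to W: 50 × $2 = $100
  Factory2 to Y: 20 × $9 = $180
  Factory3 to Y: 50 × $4 = $200
Optimal cost = $680.
Saving = 1145 − 680 = $465.

465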